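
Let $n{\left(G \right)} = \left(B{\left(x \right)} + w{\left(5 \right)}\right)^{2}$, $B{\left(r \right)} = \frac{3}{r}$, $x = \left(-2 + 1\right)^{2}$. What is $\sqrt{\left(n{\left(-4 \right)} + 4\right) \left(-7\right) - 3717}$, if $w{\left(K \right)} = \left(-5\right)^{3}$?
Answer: $i \sqrt{107933} \approx 328.53 i$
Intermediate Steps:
$x = 1$ ($x = \left(-1\right)^{2} = 1$)
$w{\left(K \right)} = -125$
$n{\left(G \right)} = 14884$ ($n{\left(G \right)} = \left(\frac{3}{1} - 125\right)^{2} = \left(3 \cdot 1 - 125\right)^{2} = \left(3 - 125\right)^{2} = \left(-122\right)^{2} = 14884$)
$\sqrt{\left(n{\left(-4 \right)} + 4\right) \left(-7\right) - 3717} = \sqrt{\left(14884 + 4\right) \left(-7\right) - 3717} = \sqrt{14888 \left(-7\right) - 3717} = \sqrt{-104216 - 3717} = \sqrt{-107933} = i \sqrt{107933}$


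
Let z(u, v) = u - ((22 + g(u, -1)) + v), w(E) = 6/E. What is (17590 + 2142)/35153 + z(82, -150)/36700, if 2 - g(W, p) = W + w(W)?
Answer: 30108815029/52894719100 ≈ 0.56922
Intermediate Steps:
g(W, p) = 2 - W - 6/W (g(W, p) = 2 - (W + 6/W) = 2 + (-W - 6/W) = 2 - W - 6/W)
z(u, v) = -24 - v + 2*u + 6/u (z(u, v) = u - ((22 + (2 - u - 6/u)) + v) = u - ((24 - u - 6/u) + v) = u - (24 + v - u - 6/u) = u + (-24 + u - v + 6/u) = -24 - v + 2*u + 6/u)
(17590 + 2142)/35153 + z(82, -150)/36700 = (17590 + 2142)/35153 + (-24 - 1*(-150) + 2*82 + 6/82)/36700 = 19732*(1/35153) + (-24 + 150 + 164 + 6*(1/82))*(1/36700) = 19732/35153 + (-24 + 150 + 164 + 3/41)*(1/36700) = 19732/35153 + (11893/41)*(1/36700) = 19732/35153 + 11893/1504700 = 30108815029/52894719100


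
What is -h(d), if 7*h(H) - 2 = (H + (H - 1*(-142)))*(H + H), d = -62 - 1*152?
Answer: -122410/7 ≈ -17487.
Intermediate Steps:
d = -214 (d = -62 - 152 = -214)
h(H) = 2/7 + 2*H*(142 + 2*H)/7 (h(H) = 2/7 + ((H + (H - 1*(-142)))*(H + H))/7 = 2/7 + ((H + (H + 142))*(2*H))/7 = 2/7 + ((H + (142 + H))*(2*H))/7 = 2/7 + ((142 + 2*H)*(2*H))/7 = 2/7 + (2*H*(142 + 2*H))/7 = 2/7 + 2*H*(142 + 2*H)/7)
-h(d) = -(2/7 + (4/7)*(-214)**2 + (284/7)*(-214)) = -(2/7 + (4/7)*45796 - 60776/7) = -(2/7 + 183184/7 - 60776/7) = -1*122410/7 = -122410/7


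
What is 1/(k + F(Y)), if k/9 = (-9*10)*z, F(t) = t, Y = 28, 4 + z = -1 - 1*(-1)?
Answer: 1/3268 ≈ 0.00030600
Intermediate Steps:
z = -4 (z = -4 + (-1 - 1*(-1)) = -4 + (-1 + 1) = -4 + 0 = -4)
k = 3240 (k = 9*(-9*10*(-4)) = 9*(-90*(-4)) = 9*360 = 3240)
1/(k + F(Y)) = 1/(3240 + 28) = 1/3268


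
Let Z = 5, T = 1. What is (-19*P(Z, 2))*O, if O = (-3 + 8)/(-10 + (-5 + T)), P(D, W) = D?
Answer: 475/14 ≈ 33.929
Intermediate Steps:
O = -5/14 (O = (-3 + 8)/(-10 + (-5 + 1)) = 5/(-10 - 4) = 5/(-14) = 5*(-1/14) = -5/14 ≈ -0.35714)
(-19*P(Z, 2))*O = -19*5*(-5/14) = -95*(-5/14) = 475/14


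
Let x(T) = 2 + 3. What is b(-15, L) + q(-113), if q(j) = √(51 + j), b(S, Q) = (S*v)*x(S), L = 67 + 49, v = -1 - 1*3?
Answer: 300 + I*√62 ≈ 300.0 + 7.874*I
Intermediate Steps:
x(T) = 5
v = -4 (v = -1 - 3 = -4)
L = 116
b(S, Q) = -20*S (b(S, Q) = (S*(-4))*5 = -4*S*5 = -20*S)
b(-15, L) + q(-113) = -20*(-15) + √(51 - 113) = 300 + √(-62) = 300 + I*√62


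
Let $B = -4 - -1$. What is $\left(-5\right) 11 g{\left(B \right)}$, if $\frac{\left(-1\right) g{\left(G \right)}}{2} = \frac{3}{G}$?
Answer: $-110$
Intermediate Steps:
$B = -3$ ($B = -4 + 1 = -3$)
$g{\left(G \right)} = - \frac{6}{G}$ ($g{\left(G \right)} = - 2 \frac{3}{G} = - \frac{6}{G}$)
$\left(-5\right) 11 g{\left(B \right)} = \left(-5\right) 11 \left(- \frac{6}{-3}\right) = - 55 \left(\left(-6\right) \left(- \frac{1}{3}\right)\right) = \left(-55\right) 2 = -110$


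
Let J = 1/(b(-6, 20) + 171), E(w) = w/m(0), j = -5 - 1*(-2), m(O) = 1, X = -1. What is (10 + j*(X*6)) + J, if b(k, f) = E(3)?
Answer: 4873/174 ≈ 28.006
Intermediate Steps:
j = -3 (j = -5 + 2 = -3)
E(w) = w (E(w) = w/1 = w*1 = w)
b(k, f) = 3
J = 1/174 (J = 1/(3 + 171) = 1/174 ≈ 0.0057471)
(10 + j*(X*6)) + J = (10 - (-3)*6) + 1/174 = (10 - 3*(-6)) + 1/174 = (10 + 18) + 1/174 = 28 + 1/174 = 4873/174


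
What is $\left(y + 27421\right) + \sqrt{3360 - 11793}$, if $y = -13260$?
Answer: $14161 + 3 i \sqrt{937} \approx 14161.0 + 91.831 i$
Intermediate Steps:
$\left(y + 27421\right) + \sqrt{3360 - 11793} = \left(-13260 + 27421\right) + \sqrt{3360 - 11793} = 14161 + \sqrt{-8433} = 14161 + 3 i \sqrt{937}$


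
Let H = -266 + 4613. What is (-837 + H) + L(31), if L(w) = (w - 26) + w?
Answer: 3546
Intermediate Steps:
L(w) = -26 + 2*w (L(w) = (-26 + w) + w = -26 + 2*w)
H = 4347
(-837 + H) + L(31) = (-837 + 4347) + (-26 + 2*31) = 3510 + (-26 + 62) = 3510 + 36 = 3546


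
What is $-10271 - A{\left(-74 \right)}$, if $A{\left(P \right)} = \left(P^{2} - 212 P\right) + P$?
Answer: $-31361$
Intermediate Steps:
$A{\left(P \right)} = P^{2} - 211 P$
$-10271 - A{\left(-74 \right)} = -10271 - - 74 \left(-211 - 74\right) = -10271 - \left(-74\right) \left(-285\right) = -10271 - 21090 = -31361$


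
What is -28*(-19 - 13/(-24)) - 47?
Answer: 2819/6 ≈ 469.83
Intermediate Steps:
-28*(-19 - 13/(-24)) - 47 = -28*(-19 - 13*(-1)/24) - 47 = -28*(-19 - 1*(-13/24)) - 47 = -28*(-19 + 13/24) - 47 = -28*(-443/24) - 47 = 3101/6 - 47 = 2819/6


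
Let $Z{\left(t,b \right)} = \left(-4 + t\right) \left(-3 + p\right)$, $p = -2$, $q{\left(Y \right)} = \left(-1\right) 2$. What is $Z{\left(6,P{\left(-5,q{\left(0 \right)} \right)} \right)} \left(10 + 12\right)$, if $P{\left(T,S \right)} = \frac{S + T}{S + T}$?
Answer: $-220$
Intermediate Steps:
$q{\left(Y \right)} = -2$
$P{\left(T,S \right)} = 1$
$Z{\left(t,b \right)} = 20 - 5 t$ ($Z{\left(t,b \right)} = \left(-4 + t\right) \left(-3 - 2\right) = \left(-4 + t\right) \left(-5\right) = 20 - 5 t$)
$Z{\left(6,P{\left(-5,q{\left(0 \right)} \right)} \right)} \left(10 + 12\right) = \left(20 - 30\right) \left(10 + 12\right) = \left(20 - 30\right) 22 = \left(-10\right) 22 = -220$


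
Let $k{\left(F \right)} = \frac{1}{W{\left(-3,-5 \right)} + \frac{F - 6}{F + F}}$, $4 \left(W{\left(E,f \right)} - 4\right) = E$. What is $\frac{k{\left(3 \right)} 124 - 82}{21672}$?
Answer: $- \frac{29}{17028} \approx -0.0017031$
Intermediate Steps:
$W{\left(E,f \right)} = 4 + \frac{E}{4}$
$k{\left(F \right)} = \frac{1}{\frac{13}{4} + \frac{-6 + F}{2 F}}$ ($k{\left(F \right)} = \frac{1}{\left(4 + \frac{1}{4} \left(-3\right)\right) + \frac{F - 6}{F + F}} = \frac{1}{\left(4 - \frac{3}{4}\right) + \frac{-6 + F}{2 F}} = \frac{1}{\frac{13}{4} + \left(-6 + F\right) \frac{1}{2 F}} = \frac{1}{\frac{13}{4} + \frac{-6 + F}{2 F}}$)
$\frac{k{\left(3 \right)} 124 - 82}{21672} = \frac{\frac{4}{3} \cdot 3 \frac{1}{-4 + 5 \cdot 3} \cdot 124 - 82}{21672} = \left(\frac{4}{3} \cdot 3 \frac{1}{-4 + 15} \cdot 124 - 82\right) \frac{1}{21672} = \left(\frac{4}{3} \cdot 3 \cdot \frac{1}{11} \cdot 124 - 82\right) \frac{1}{21672} = \left(\frac{4}{11} \cdot 124 - 82\right) \frac{1}{21672} = \left(\frac{496}{11} - 82\right) \frac{1}{21672} = \left(- \frac{406}{11}\right) \frac{1}{21672} = - \frac{29}{17028}$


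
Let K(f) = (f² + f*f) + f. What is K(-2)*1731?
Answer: 10386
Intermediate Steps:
K(f) = f + 2*f² (K(f) = (f² + f²) + f = 2*f² + f = f + 2*f²)
K(-2)*1731 = -2*(1 + 2*(-2))*1731 = -2*(1 - 4)*1731 = -2*(-3)*1731 = 6*1731 = 10386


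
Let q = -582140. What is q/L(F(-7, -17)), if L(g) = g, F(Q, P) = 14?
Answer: -291070/7 ≈ -41581.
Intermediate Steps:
q/L(F(-7, -17)) = -582140/14 = -582140*1/14 = -291070/7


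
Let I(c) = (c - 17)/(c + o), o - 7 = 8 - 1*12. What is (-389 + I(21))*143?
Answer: -333619/6 ≈ -55603.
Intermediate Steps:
o = 3 (o = 7 + (8 - 1*12) = 7 + (8 - 12) = 7 - 4 = 3)
I(c) = (-17 + c)/(3 + c) (I(c) = (c - 17)/(c + 3) = (-17 + c)/(3 + c))
(-389 + I(21))*143 = (-389 + (-17 + 21)/(3 + 21))*143 = (-389 + 4/24)*143 = (-389 + (1/24)*4)*143 = (-389 + ⅙)*143 = -2333/6*143 = -333619/6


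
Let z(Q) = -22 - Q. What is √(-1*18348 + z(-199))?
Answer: 3*I*√2019 ≈ 134.8*I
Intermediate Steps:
√(-1*18348 + z(-199)) = √(-1*18348 + (-22 - 1*(-199))) = √(-18348 + (-22 + 199)) = √(-18348 + 177) = √(-18171) = 3*I*√2019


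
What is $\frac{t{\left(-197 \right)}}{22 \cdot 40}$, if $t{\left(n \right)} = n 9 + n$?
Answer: $- \frac{197}{88} \approx -2.2386$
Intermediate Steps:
$t{\left(n \right)} = 10 n$ ($t{\left(n \right)} = 9 n + n = 10 n$)
$\frac{t{\left(-197 \right)}}{22 \cdot 40} = \frac{10 \left(-197\right)}{22 \cdot 40} = - \frac{1970}{880} = \left(-1970\right) \frac{1}{880} = - \frac{197}{88}$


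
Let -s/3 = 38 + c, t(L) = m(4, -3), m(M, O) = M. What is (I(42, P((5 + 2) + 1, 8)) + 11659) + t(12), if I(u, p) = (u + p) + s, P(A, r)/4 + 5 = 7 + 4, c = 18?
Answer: 11561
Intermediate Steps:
P(A, r) = 24 (P(A, r) = -20 + 4*(7 + 4) = -20 + 4*11 = -20 + 44 = 24)
t(L) = 4
s = -168 (s = -3*(38 + 18) = -3*56 = -168)
I(u, p) = -168 + p + u (I(u, p) = (u + p) - 168 = (p + u) - 168 = -168 + p + u)
(I(42, P((5 + 2) + 1, 8)) + 11659) + t(12) = ((-168 + 24 + 42) + 11659) + 4 = (-102 + 11659) + 4 = 11557 + 4 = 11561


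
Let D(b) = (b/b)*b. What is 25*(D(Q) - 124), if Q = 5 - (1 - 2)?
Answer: -2950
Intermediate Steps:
Q = 6 (Q = 5 - 1*(-1) = 5 + 1 = 6)
D(b) = b (D(b) = 1*b = b)
25*(D(Q) - 124) = 25*(6 - 124) = 25*(-118) = -2950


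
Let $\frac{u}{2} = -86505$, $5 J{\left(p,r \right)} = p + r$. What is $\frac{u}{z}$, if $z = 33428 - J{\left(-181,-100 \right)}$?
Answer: $- \frac{288350}{55807} \approx -5.1669$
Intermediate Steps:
$J{\left(p,r \right)} = \frac{p}{5} + \frac{r}{5}$ ($J{\left(p,r \right)} = \frac{p + r}{5} = \frac{p}{5} + \frac{r}{5}$)
$z = \frac{167421}{5}$ ($z = 33428 - \left(\frac{1}{5} \left(-181\right) + \frac{1}{5} \left(-100\right)\right) = 33428 - \left(- \frac{181}{5} - 20\right) = 33428 - - \frac{281}{5} = 33428 + \frac{281}{5} = \frac{167421}{5} \approx 33484.0$)
$u = -173010$ ($u = 2 \left(-86505\right) = -173010$)
$\frac{u}{z} = - \frac{173010}{\frac{167421}{5}} = \left(-173010\right) \frac{5}{167421} = - \frac{288350}{55807}$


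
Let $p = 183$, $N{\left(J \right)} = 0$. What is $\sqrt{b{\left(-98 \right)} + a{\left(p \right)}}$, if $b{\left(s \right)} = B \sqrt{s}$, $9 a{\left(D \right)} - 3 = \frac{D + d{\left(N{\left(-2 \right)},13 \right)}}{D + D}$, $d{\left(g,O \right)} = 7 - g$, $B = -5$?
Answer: $\frac{\sqrt{117852 - 10549035 i \sqrt{2}}}{549} \approx 4.9945 - 4.9552 i$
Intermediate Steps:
$a{\left(D \right)} = \frac{1}{3} + \frac{7 + D}{18 D}$ ($a{\left(D \right)} = \frac{1}{3} + \frac{\left(D + \left(7 - 0\right)\right) \frac{1}{D + D}}{9} = \frac{1}{3} + \frac{\left(D + \left(7 + 0\right)\right) \frac{1}{2 D}}{9} = \frac{1}{3} + \frac{\left(D + 7\right) \frac{1}{2 D}}{9} = \frac{1}{3} + \frac{\left(7 + D\right) \frac{1}{2 D}}{9} = \frac{1}{3} + \frac{\frac{1}{2} \frac{1}{D} \left(7 + D\right)}{9} = \frac{1}{3} + \frac{7 + D}{18 D}$)
$b{\left(s \right)} = - 5 \sqrt{s}$
$\sqrt{b{\left(-98 \right)} + a{\left(p \right)}} = \sqrt{- 5 \sqrt{-98} + \frac{7 \left(1 + 183\right)}{18 \cdot 183}} = \sqrt{- 5 \cdot 7 i \sqrt{2} + \frac{7}{18} \cdot \frac{1}{183} \cdot 184} = \sqrt{- 35 i \sqrt{2} + \frac{644}{1647}} = \sqrt{\frac{644}{1647} - 35 i \sqrt{2}}$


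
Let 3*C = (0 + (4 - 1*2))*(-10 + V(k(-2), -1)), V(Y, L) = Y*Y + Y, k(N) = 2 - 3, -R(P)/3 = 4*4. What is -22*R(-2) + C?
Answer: 3148/3 ≈ 1049.3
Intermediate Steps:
R(P) = -48 (R(P) = -12*4 = -3*16 = -48)
k(N) = -1
V(Y, L) = Y + Y**2 (V(Y, L) = Y**2 + Y = Y + Y**2)
C = -20/3 (C = ((0 + (4 - 1*2))*(-10 - (1 - 1)))/3 = ((0 + (4 - 2))*(-10 - 1*0))/3 = ((0 + 2)*(-10 + 0))/3 = (2*(-10))/3 = (1/3)*(-20) = -20/3 ≈ -6.6667)
-22*R(-2) + C = -22*(-48) - 20/3 = 1056 - 20/3 = 3148/3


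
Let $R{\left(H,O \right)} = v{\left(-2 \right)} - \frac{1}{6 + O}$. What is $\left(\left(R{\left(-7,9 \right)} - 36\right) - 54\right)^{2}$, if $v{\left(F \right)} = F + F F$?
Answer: $\frac{1745041}{225} \approx 7755.7$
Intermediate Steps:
$v{\left(F \right)} = F + F^{2}$
$R{\left(H,O \right)} = 2 - \frac{1}{6 + O}$ ($R{\left(H,O \right)} = - 2 \left(1 - 2\right) - \frac{1}{6 + O} = \left(-2\right) \left(-1\right) - \frac{1}{6 + O} = 2 - \frac{1}{6 + O}$)
$\left(\left(R{\left(-7,9 \right)} - 36\right) - 54\right)^{2} = \left(\left(\frac{11 + 2 \cdot 9}{6 + 9} - 36\right) - 54\right)^{2} = \left(\left(\frac{11 + 18}{15} - 36\right) - 54\right)^{2} = \left(\left(\frac{1}{15} \cdot 29 - 36\right) - 54\right)^{2} = \left(\left(\frac{29}{15} - 36\right) - 54\right)^{2} = \left(- \frac{511}{15} - 54\right)^{2} = \left(- \frac{1321}{15}\right)^{2} = \frac{1745041}{225}$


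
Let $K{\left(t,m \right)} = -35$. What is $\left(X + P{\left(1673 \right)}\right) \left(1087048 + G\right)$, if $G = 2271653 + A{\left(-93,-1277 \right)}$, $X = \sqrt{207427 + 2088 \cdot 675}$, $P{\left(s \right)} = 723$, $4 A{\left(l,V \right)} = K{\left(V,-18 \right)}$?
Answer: $\frac{9713337987}{4} + \frac{13434769 \sqrt{1616827}}{4} \approx 6.6991 \cdot 10^{9}$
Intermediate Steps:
$A{\left(l,V \right)} = - \frac{35}{4}$ ($A{\left(l,V \right)} = \frac{1}{4} \left(-35\right) = - \frac{35}{4}$)
$X = \sqrt{1616827}$ ($X = \sqrt{207427 + 1409400} = \sqrt{1616827} \approx 1271.5$)
$G = \frac{9086577}{4}$ ($G = 2271653 - \frac{35}{4} = \frac{9086577}{4} \approx 2.2716 \cdot 10^{6}$)
$\left(X + P{\left(1673 \right)}\right) \left(1087048 + G\right) = \left(\sqrt{1616827} + 723\right) \left(1087048 + \frac{9086577}{4}\right) = \left(723 + \sqrt{1616827}\right) \frac{13434769}{4} = \frac{9713337987}{4} + \frac{13434769 \sqrt{1616827}}{4}$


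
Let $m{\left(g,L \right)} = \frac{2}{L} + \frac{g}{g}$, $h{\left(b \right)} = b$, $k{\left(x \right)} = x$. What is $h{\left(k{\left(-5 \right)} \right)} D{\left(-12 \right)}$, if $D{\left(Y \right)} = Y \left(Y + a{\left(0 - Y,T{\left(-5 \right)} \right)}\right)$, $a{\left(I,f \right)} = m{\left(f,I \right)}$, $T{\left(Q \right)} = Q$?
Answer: $-650$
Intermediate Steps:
$m{\left(g,L \right)} = 1 + \frac{2}{L}$ ($m{\left(g,L \right)} = \frac{2}{L} + 1 = 1 + \frac{2}{L}$)
$a{\left(I,f \right)} = \frac{2 + I}{I}$
$D{\left(Y \right)} = Y \left(Y - \frac{2 - Y}{Y}\right)$ ($D{\left(Y \right)} = Y \left(Y + \frac{2 + \left(0 - Y\right)}{0 - Y}\right) = Y \left(Y + \frac{2 - Y}{\left(-1\right) Y}\right) = Y \left(Y + - \frac{1}{Y} \left(2 - Y\right)\right) = Y \left(Y - \frac{2 - Y}{Y}\right)$)
$h{\left(k{\left(-5 \right)} \right)} D{\left(-12 \right)} = - 5 \left(-2 - 12 + \left(-12\right)^{2}\right) = - 5 \left(-2 - 12 + 144\right) = \left(-5\right) 130 = -650$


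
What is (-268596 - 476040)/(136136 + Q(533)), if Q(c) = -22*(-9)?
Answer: -372318/68167 ≈ -5.4619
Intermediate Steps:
Q(c) = 198
(-268596 - 476040)/(136136 + Q(533)) = (-268596 - 476040)/(136136 + 198) = -744636/136334 = -744636*1/136334 = -372318/68167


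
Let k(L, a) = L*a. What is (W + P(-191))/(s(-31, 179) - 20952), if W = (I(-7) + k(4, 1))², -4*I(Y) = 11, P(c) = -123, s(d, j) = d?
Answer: 1943/335728 ≈ 0.0057874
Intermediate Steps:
I(Y) = -11/4 (I(Y) = -¼*11 = -11/4)
W = 25/16 (W = (-11/4 + 4*1)² = (-11/4 + 4)² = (5/4)² = 25/16 ≈ 1.5625)
(W + P(-191))/(s(-31, 179) - 20952) = (25/16 - 123)/(-31 - 20952) = -1943/16/(-20983) = -1943/16*(-1/20983) = 1943/335728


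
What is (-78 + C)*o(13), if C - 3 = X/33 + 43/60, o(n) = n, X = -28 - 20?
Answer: -649831/660 ≈ -984.59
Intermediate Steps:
X = -48
C = 1493/660 (C = 3 + (-48/33 + 43/60) = 3 + (-48*1/33 + 43*(1/60)) = 3 + (-16/11 + 43/60) = 3 - 487/660 = 1493/660 ≈ 2.2621)
(-78 + C)*o(13) = (-78 + 1493/660)*13 = -49987/660*13 = -649831/660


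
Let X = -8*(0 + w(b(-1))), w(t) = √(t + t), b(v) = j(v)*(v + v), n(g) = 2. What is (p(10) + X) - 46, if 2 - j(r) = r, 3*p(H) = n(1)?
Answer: -136/3 - 16*I*√3 ≈ -45.333 - 27.713*I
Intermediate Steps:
p(H) = ⅔ (p(H) = (⅓)*2 = ⅔)
j(r) = 2 - r
b(v) = 2*v*(2 - v) (b(v) = (2 - v)*(v + v) = (2 - v)*(2*v) = 2*v*(2 - v))
w(t) = √2*√t (w(t) = √(2*t) = √2*√t)
X = -16*I*√3 (X = -8*(0 + √2*√(2*(-1)*(2 - 1*(-1)))) = -8*(0 + √2*√(2*(-1)*(2 + 1))) = -8*(0 + √2*√(2*(-1)*3)) = -8*(0 + √2*√(-6)) = -8*(0 + √2*(I*√6)) = -8*(0 + 2*I*√3) = -16*I*√3 ≈ -27.713*I)
(p(10) + X) - 46 = (⅔ - 16*I*√3) - 46 = -136/3 - 16*I*√3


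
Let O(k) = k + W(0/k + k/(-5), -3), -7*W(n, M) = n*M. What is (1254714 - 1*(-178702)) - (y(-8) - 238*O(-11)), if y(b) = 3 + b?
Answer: 7155137/5 ≈ 1.4310e+6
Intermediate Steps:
W(n, M) = -M*n/7 (W(n, M) = -n*M/7 = -M*n/7)
O(k) = 32*k/35 (O(k) = k - ⅐*(-3)*(0/k + k/(-5)) = k - ⅐*(-3)*(0 + k*(-⅕)) = k - ⅐*(-3)*(0 - k/5) = k - ⅐*(-3)*(-k/5) = k - 3*k/35 = 32*k/35)
(1254714 - 1*(-178702)) - (y(-8) - 238*O(-11)) = (1254714 - 1*(-178702)) - ((3 - 8) - 1088*(-11)/5) = (1254714 + 178702) - (-5 - 238*(-352/35)) = 1433416 - (-5 + 11968/5) = 1433416 - 1*11943/5 = 1433416 - 11943/5 = 7155137/5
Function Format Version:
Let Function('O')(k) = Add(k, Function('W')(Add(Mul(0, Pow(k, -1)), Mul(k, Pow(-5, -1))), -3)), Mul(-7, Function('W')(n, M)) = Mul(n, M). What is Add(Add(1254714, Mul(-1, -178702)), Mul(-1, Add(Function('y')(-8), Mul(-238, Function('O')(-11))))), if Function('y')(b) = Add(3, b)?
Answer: Rational(7155137, 5) ≈ 1.4310e+6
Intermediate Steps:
Function('W')(n, M) = Mul(Rational(-1, 7), M, n) (Function('W')(n, M) = Mul(Rational(-1, 7), Mul(n, M)) = Mul(Rational(-1, 7), Mul(M, n)) = Mul(Rational(-1, 7), M, n))
Function('O')(k) = Mul(Rational(32, 35), k) (Function('O')(k) = Add(k, Mul(Rational(-1, 7), -3, Add(Mul(0, Pow(k, -1)), Mul(k, Pow(-5, -1))))) = Add(k, Mul(Rational(-1, 7), -3, Add(0, Mul(k, Rational(-1, 5))))) = Add(k, Mul(Rational(-1, 7), -3, Add(0, Mul(Rational(-1, 5), k)))) = Add(k, Mul(Rational(-1, 7), -3, Mul(Rational(-1, 5), k))) = Add(k, Mul(Rational(-3, 35), k)) = Mul(Rational(32, 35), k))
Add(Add(1254714, Mul(-1, -178702)), Mul(-1, Add(Function('y')(-8), Mul(-238, Function('O')(-11))))) = Add(Add(1254714, Mul(-1, -178702)), Mul(-1, Add(Add(3, -8), Mul(-238, Mul(Rational(32, 35), -11))))) = Add(Add(1254714, 178702), Mul(-1, Add(-5, Mul(-238, Rational(-352, 35))))) = Add(1433416, Mul(-1, Add(-5, Rational(11968, 5)))) = Add(1433416, Mul(-1, Rational(11943, 5))) = Add(1433416, Rational(-11943, 5)) = Rational(7155137, 5)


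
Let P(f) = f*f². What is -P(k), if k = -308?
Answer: 29218112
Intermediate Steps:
P(f) = f³
-P(k) = -1*(-308)³ = -1*(-29218112) = 29218112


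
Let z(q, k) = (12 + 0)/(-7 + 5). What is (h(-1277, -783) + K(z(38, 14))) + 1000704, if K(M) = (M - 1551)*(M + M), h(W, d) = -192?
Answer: 1019196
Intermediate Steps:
z(q, k) = -6 (z(q, k) = 12/(-2) = 12*(-½) = -6)
K(M) = 2*M*(-1551 + M) (K(M) = (-1551 + M)*(2*M) = 2*M*(-1551 + M))
(h(-1277, -783) + K(z(38, 14))) + 1000704 = (-192 + 2*(-6)*(-1551 - 6)) + 1000704 = (-192 + 2*(-6)*(-1557)) + 1000704 = (-192 + 18684) + 1000704 = 18492 + 1000704 = 1019196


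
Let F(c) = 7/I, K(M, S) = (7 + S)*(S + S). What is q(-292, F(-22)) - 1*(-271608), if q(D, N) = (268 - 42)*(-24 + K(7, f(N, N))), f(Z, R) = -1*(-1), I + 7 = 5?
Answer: 269800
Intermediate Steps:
I = -2 (I = -7 + 5 = -2)
f(Z, R) = 1
K(M, S) = 2*S*(7 + S) (K(M, S) = (7 + S)*(2*S) = 2*S*(7 + S))
F(c) = -7/2 (F(c) = 7/(-2) = 7*(-½) = -7/2)
q(D, N) = -1808 (q(D, N) = (268 - 42)*(-24 + 2*1*(7 + 1)) = 226*(-24 + 2*1*8) = 226*(-24 + 16) = 226*(-8) = -1808)
q(-292, F(-22)) - 1*(-271608) = -1808 - 1*(-271608) = -1808 + 271608 = 269800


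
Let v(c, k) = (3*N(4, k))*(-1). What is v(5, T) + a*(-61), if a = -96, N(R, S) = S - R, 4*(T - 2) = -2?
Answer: 11727/2 ≈ 5863.5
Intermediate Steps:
T = 3/2 (T = 2 + (1/4)*(-2) = 2 - 1/2 = 3/2 ≈ 1.5000)
v(c, k) = 12 - 3*k (v(c, k) = (3*(k - 1*4))*(-1) = (3*(k - 4))*(-1) = (3*(-4 + k))*(-1) = (-12 + 3*k)*(-1) = 12 - 3*k)
v(5, T) + a*(-61) = (12 - 3*3/2) - 96*(-61) = (12 - 9/2) + 5856 = 15/2 + 5856 = 11727/2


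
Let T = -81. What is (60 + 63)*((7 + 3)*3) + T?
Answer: 3609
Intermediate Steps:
(60 + 63)*((7 + 3)*3) + T = (60 + 63)*((7 + 3)*3) - 81 = 123*(10*3) - 81 = 123*30 - 81 = 3690 - 81 = 3609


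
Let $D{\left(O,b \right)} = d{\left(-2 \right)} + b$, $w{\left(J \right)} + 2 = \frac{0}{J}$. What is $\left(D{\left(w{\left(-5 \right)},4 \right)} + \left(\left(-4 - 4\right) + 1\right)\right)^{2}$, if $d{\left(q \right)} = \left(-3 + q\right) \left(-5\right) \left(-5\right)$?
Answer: $16384$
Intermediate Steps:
$w{\left(J \right)} = -2$ ($w{\left(J \right)} = -2 + \frac{0}{J} = -2 + 0 = -2$)
$d{\left(q \right)} = -75 + 25 q$ ($d{\left(q \right)} = \left(15 - 5 q\right) \left(-5\right) = -75 + 25 q$)
$D{\left(O,b \right)} = -125 + b$ ($D{\left(O,b \right)} = \left(-75 + 25 \left(-2\right)\right) + b = \left(-75 - 50\right) + b = -125 + b$)
$\left(D{\left(w{\left(-5 \right)},4 \right)} + \left(\left(-4 - 4\right) + 1\right)\right)^{2} = \left(\left(-125 + 4\right) + \left(\left(-4 - 4\right) + 1\right)\right)^{2} = \left(-121 + \left(-8 + 1\right)\right)^{2} = \left(-121 - 7\right)^{2} = \left(-128\right)^{2} = 16384$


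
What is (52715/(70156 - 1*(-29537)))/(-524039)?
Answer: -52715/52243020027 ≈ -1.0090e-6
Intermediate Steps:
(52715/(70156 - 1*(-29537)))/(-524039) = (52715/(70156 + 29537))*(-1/524039) = (52715/99693)*(-1/524039) = -52715/52243020027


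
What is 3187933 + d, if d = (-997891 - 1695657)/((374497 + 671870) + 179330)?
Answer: 355221565523/111427 ≈ 3.1879e+6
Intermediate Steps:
d = -244868/111427 (d = -2693548/(1046367 + 179330) = -2693548/1225697 = -2693548*1/1225697 = -244868/111427 ≈ -2.1976)
3187933 + d = 3187933 - 244868/111427 = 355221565523/111427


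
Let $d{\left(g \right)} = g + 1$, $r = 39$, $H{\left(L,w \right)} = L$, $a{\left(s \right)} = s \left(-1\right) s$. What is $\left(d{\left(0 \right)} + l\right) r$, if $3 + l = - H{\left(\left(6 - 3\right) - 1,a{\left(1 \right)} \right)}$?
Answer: $-156$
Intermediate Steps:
$a{\left(s \right)} = - s^{2}$ ($a{\left(s \right)} = - s s = - s^{2}$)
$l = -5$ ($l = -3 - \left(\left(6 - 3\right) - 1\right) = -3 - \left(3 - 1\right) = -3 - 2 = -5$)
$d{\left(g \right)} = 1 + g$
$\left(d{\left(0 \right)} + l\right) r = \left(\left(1 + 0\right) - 5\right) 39 = \left(1 - 5\right) 39 = \left(-4\right) 39 = -156$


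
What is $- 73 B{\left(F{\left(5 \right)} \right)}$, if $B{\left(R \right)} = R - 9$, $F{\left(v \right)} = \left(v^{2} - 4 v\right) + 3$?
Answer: $73$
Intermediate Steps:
$F{\left(v \right)} = 3 + v^{2} - 4 v$
$B{\left(R \right)} = -9 + R$
$- 73 B{\left(F{\left(5 \right)} \right)} = - 73 \left(-9 + \left(3 + 5^{2} - 20\right)\right) = - 73 \left(-9 + \left(3 + 25 - 20\right)\right) = - 73 \left(-9 + 8\right) = \left(-73\right) \left(-1\right) = 73$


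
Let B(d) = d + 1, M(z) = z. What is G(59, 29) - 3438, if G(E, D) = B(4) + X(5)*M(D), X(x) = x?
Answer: -3288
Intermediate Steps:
B(d) = 1 + d
G(E, D) = 5 + 5*D (G(E, D) = (1 + 4) + 5*D = 5 + 5*D)
G(59, 29) - 3438 = (5 + 5*29) - 3438 = (5 + 145) - 3438 = 150 - 3438 = -3288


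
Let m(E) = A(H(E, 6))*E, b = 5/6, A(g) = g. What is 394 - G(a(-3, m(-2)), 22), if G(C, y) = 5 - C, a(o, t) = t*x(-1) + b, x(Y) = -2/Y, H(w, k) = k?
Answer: 2195/6 ≈ 365.83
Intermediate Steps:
b = ⅚ (b = 5*(⅙) = ⅚ ≈ 0.83333)
m(E) = 6*E
a(o, t) = ⅚ + 2*t (a(o, t) = t*(-2/(-1)) + ⅚ = t*(-2*(-1)) + ⅚ = t*2 + ⅚ = 2*t + ⅚ = ⅚ + 2*t)
394 - G(a(-3, m(-2)), 22) = 394 - (5 - (⅚ + 2*(6*(-2)))) = 394 - (5 - (⅚ + 2*(-12))) = 394 - (5 - (⅚ - 24)) = 394 - (5 - 1*(-139/6)) = 394 - (5 + 139/6) = 394 - 1*169/6 = 394 - 169/6 = 2195/6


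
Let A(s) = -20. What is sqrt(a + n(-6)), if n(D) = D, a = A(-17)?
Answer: I*sqrt(26) ≈ 5.099*I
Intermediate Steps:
a = -20
sqrt(a + n(-6)) = sqrt(-20 - 6) = sqrt(-26) = I*sqrt(26)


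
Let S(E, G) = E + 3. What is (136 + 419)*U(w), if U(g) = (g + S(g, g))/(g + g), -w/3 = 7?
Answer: 7215/14 ≈ 515.36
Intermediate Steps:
w = -21 (w = -3*7 = -21)
S(E, G) = 3 + E
U(g) = (3 + 2*g)/(2*g) (U(g) = (g + (3 + g))/(g + g) = (3 + 2*g)/((2*g)) = (3 + 2*g)*(1/(2*g)) = (3 + 2*g)/(2*g))
(136 + 419)*U(w) = (136 + 419)*((3/2 - 21)/(-21)) = 555*(-1/21*(-39/2)) = 555*(13/14) = 7215/14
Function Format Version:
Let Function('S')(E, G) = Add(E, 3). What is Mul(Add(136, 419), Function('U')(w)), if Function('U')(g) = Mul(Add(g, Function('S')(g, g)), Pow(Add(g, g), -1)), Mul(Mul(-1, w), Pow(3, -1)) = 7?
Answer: Rational(7215, 14) ≈ 515.36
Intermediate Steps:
w = -21 (w = Mul(-3, 7) = -21)
Function('S')(E, G) = Add(3, E)
Function('U')(g) = Mul(Rational(1, 2), Pow(g, -1), Add(3, Mul(2, g))) (Function('U')(g) = Mul(Add(g, Add(3, g)), Pow(Add(g, g), -1)) = Mul(Add(3, Mul(2, g)), Pow(Mul(2, g), -1)) = Mul(Add(3, Mul(2, g)), Mul(Rational(1, 2), Pow(g, -1))) = Mul(Rational(1, 2), Pow(g, -1), Add(3, Mul(2, g))))
Mul(Add(136, 419), Function('U')(w)) = Mul(Add(136, 419), Mul(Pow(-21, -1), Add(Rational(3, 2), -21))) = Mul(555, Mul(Rational(-1, 21), Rational(-39, 2))) = Mul(555, Rational(13, 14)) = Rational(7215, 14)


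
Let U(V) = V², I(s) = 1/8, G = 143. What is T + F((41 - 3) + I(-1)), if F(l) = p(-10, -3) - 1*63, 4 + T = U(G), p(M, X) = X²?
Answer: 20391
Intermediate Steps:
I(s) = ⅛
T = 20445 (T = -4 + 143² = -4 + 20449 = 20445)
F(l) = -54 (F(l) = (-3)² - 1*63 = 9 - 63 = -54)
T + F((41 - 3) + I(-1)) = 20445 - 54 = 20391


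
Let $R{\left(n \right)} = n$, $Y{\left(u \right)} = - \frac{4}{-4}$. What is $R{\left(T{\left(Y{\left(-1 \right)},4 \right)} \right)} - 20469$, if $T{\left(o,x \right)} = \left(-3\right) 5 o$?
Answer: $-20484$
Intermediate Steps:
$Y{\left(u \right)} = 1$ ($Y{\left(u \right)} = \left(-4\right) \left(- \frac{1}{4}\right) = 1$)
$T{\left(o,x \right)} = - 15 o$
$R{\left(T{\left(Y{\left(-1 \right)},4 \right)} \right)} - 20469 = \left(-15\right) 1 - 20469 = -15 - 20469 = -20484$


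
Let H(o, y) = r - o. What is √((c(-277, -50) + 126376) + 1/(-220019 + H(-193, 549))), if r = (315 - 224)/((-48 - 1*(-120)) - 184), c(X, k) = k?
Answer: √1562766292934622102/3517229 ≈ 355.42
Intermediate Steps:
r = -13/16 (r = 91/((-48 + 120) - 184) = 91/(72 - 184) = 91/(-112) = 91*(-1/112) = -13/16 ≈ -0.81250)
H(o, y) = -13/16 - o
√((c(-277, -50) + 126376) + 1/(-220019 + H(-193, 549))) = √((-50 + 126376) + 1/(-220019 + (-13/16 - 1*(-193)))) = √(126326 + 1/(-220019 + (-13/16 + 193))) = √(126326 + 1/(-220019 + 3075/16)) = √(126326 + 1/(-3517229/16)) = √(126326 - 16/3517229) = √(444317470638/3517229) = √1562766292934622102/3517229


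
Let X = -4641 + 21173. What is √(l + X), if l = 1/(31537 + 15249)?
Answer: √36187387434258/46786 ≈ 128.58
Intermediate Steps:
l = 1/46786 ≈ 2.1374e-5
X = 16532
√(l + X) = √(1/46786 + 16532) = √(773466153/46786) = √36187387434258/46786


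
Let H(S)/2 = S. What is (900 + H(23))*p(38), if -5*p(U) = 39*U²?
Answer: -53274936/5 ≈ -1.0655e+7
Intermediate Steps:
H(S) = 2*S
p(U) = -39*U²/5
(900 + H(23))*p(38) = (900 + 2*23)*(-39/5*38²) = (900 + 46)*(-39/5*1444) = 946*(-56316/5) = -53274936/5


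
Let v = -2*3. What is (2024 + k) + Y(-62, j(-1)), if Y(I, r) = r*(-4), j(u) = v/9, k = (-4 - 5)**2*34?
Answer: 14342/3 ≈ 4780.7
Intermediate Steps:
v = -6
k = 2754 (k = (-9)**2*34 = 81*34 = 2754)
j(u) = -2/3 (j(u) = -6/9 = -6*1/9 = -2/3)
Y(I, r) = -4*r
(2024 + k) + Y(-62, j(-1)) = (2024 + 2754) - 4*(-2/3) = 4778 + 8/3 = 14342/3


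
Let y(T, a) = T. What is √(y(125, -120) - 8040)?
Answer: I*√7915 ≈ 88.966*I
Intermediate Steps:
√(y(125, -120) - 8040) = √(125 - 8040) = √(-7915) = I*√7915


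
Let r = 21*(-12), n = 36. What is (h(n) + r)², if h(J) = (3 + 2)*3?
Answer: 56169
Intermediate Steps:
h(J) = 15 (h(J) = 5*3 = 15)
r = -252
(h(n) + r)² = (15 - 252)² = (-237)² = 56169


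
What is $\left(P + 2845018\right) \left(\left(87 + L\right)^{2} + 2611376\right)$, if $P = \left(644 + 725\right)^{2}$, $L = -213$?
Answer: $12398472466108$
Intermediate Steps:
$P = 1874161$ ($P = 1369^{2} = 1874161$)
$\left(P + 2845018\right) \left(\left(87 + L\right)^{2} + 2611376\right) = \left(1874161 + 2845018\right) \left(\left(87 - 213\right)^{2} + 2611376\right) = 4719179 \left(\left(-126\right)^{2} + 2611376\right) = 4719179 \left(15876 + 2611376\right) = 4719179 \cdot 2627252 = 12398472466108$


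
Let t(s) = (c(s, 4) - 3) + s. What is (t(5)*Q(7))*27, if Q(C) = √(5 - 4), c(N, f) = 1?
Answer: 81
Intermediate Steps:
Q(C) = 1 (Q(C) = √1 = 1)
t(s) = -2 + s (t(s) = (1 - 3) + s = -2 + s)
(t(5)*Q(7))*27 = ((-2 + 5)*1)*27 = (3*1)*27 = 3*27 = 81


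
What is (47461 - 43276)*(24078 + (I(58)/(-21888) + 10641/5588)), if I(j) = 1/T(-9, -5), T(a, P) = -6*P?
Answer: 684762849561493/6795008 ≈ 1.0077e+8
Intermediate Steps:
I(j) = 1/30 (I(j) = 1/(-6*(-5)) = 1/30)
(47461 - 43276)*(24078 + (I(58)/(-21888) + 10641/5588)) = (47461 - 43276)*(24078 + ((1/30)/(-21888) + 10641/5588)) = 4185*(24078 + ((1/30)*(-1/21888) + 10641*(1/5588))) = 4185*(24078 + (-1/656640 + 10641/5588)) = 4185*(24078 + 1746825163/917326080) = 4185*(22089124179403/917326080) = 684762849561493/6795008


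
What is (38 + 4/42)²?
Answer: 640000/441 ≈ 1451.2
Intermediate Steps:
(38 + 4/42)² = (38 + 4*(1/42))² = (38 + 2/21)² = (800/21)² = 640000/441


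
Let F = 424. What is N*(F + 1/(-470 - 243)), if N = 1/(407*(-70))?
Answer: -302311/20313370 ≈ -0.014882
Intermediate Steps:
N = -1/28490 (N = (1/407)*(-1/70) = -1/28490 ≈ -3.5100e-5)
N*(F + 1/(-470 - 243)) = -(424 + 1/(-470 - 243))/28490 = -(424 + 1/(-713))/28490 = -(424 - 1/713)/28490 = -1/28490*302311/713 = -302311/20313370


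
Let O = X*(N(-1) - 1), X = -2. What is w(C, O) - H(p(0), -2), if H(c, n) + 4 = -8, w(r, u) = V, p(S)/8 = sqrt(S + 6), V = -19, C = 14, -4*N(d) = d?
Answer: -7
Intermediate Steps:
N(d) = -d/4
O = 3/2 (O = -2*(-1/4*(-1) - 1) = -2*(1/4 - 1) = -2*(-3/4) = 3/2 ≈ 1.5000)
p(S) = 8*sqrt(6 + S) (p(S) = 8*sqrt(S + 6) = 8*sqrt(6 + S))
w(r, u) = -19
H(c, n) = -12 (H(c, n) = -4 - 8 = -12)
w(C, O) - H(p(0), -2) = -19 - 1*(-12) = -19 + 12 = -7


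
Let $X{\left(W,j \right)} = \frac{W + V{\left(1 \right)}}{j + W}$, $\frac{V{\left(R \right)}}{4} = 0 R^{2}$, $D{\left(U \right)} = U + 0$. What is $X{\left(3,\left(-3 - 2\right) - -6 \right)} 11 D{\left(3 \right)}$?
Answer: $\frac{99}{4} \approx 24.75$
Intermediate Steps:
$D{\left(U \right)} = U$
$V{\left(R \right)} = 0$ ($V{\left(R \right)} = 4 \cdot 0 R^{2} = 4 \cdot 0 = 0$)
$X{\left(W,j \right)} = \frac{W}{W + j}$ ($X{\left(W,j \right)} = \frac{W + 0}{j + W} = \frac{W}{W + j}$)
$X{\left(3,\left(-3 - 2\right) - -6 \right)} 11 D{\left(3 \right)} = \frac{3}{3 - -1} \cdot 11 \cdot 3 = \frac{3}{3 + \left(-5 + 6\right)} 11 \cdot 3 = \frac{3}{3 + 1} \cdot 11 \cdot 3 = \frac{3}{4} \cdot 11 \cdot 3 = \frac{33}{4} \cdot 3 = \frac{99}{4}$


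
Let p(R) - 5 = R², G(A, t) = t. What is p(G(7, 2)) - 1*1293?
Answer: -1284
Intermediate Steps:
p(R) = 5 + R²
p(G(7, 2)) - 1*1293 = (5 + 2²) - 1*1293 = (5 + 4) - 1293 = 9 - 1293 = -1284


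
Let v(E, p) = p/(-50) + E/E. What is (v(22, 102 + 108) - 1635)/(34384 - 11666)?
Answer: -8191/113590 ≈ -0.072110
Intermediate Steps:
v(E, p) = 1 - p/50 (v(E, p) = p*(-1/50) + 1 = -p/50 + 1 = 1 - p/50)
(v(22, 102 + 108) - 1635)/(34384 - 11666) = ((1 - (102 + 108)/50) - 1635)/(34384 - 11666) = ((1 - 1/50*210) - 1635)/22718 = ((1 - 21/5) - 1635)*(1/22718) = (-16/5 - 1635)*(1/22718) = -8191/5*1/22718 = -8191/113590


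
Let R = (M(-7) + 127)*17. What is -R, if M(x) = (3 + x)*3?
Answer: -1955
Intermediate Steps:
M(x) = 9 + 3*x
R = 1955 (R = ((9 + 3*(-7)) + 127)*17 = ((9 - 21) + 127)*17 = (-12 + 127)*17 = 115*17 = 1955)
-R = -1*1955 = -1955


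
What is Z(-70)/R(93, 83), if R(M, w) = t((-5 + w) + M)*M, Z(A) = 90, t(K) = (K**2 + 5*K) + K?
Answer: 10/312759 ≈ 3.1973e-5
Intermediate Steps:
t(K) = K**2 + 6*K
R(M, w) = M*(1 + M + w)*(-5 + M + w) (R(M, w) = (((-5 + w) + M)*(6 + ((-5 + w) + M)))*M = ((-5 + M + w)*(6 + (-5 + M + w)))*M = ((-5 + M + w)*(1 + M + w))*M = ((1 + M + w)*(-5 + M + w))*M = M*(1 + M + w)*(-5 + M + w))
Z(-70)/R(93, 83) = 90/((93*(1 + 93 + 83)*(-5 + 93 + 83))) = 90/((93*177*171)) = 90/2814831 = 90*(1/2814831) = 10/312759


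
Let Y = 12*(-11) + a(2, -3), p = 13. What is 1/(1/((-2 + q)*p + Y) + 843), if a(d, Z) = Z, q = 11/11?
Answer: 148/124763 ≈ 0.0011862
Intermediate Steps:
q = 1 (q = 11*(1/11) = 1)
Y = -135 (Y = 12*(-11) - 3 = -132 - 3 = -135)
1/(1/((-2 + q)*p + Y) + 843) = 1/(1/((-2 + 1)*13 - 135) + 843) = 1/(1/(-1*13 - 135) + 843) = 1/(1/(-13 - 135) + 843) = 1/(1/(-148) + 843) = 1/(-1/148 + 843) = 1/(124763/148) = 148/124763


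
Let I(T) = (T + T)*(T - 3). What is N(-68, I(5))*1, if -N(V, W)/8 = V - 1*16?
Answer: 672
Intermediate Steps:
I(T) = 2*T*(-3 + T) (I(T) = (2*T)*(-3 + T) = 2*T*(-3 + T))
N(V, W) = 128 - 8*V (N(V, W) = -8*(V - 1*16) = -8*(V - 16) = -8*(-16 + V) = 128 - 8*V)
N(-68, I(5))*1 = (128 - 8*(-68))*1 = (128 + 544)*1 = 672*1 = 672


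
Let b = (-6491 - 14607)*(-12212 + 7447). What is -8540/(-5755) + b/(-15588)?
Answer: -57842836583/8970894 ≈ -6447.8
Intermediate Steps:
b = 100531970 (b = -21098*(-4765) = 100531970)
-8540/(-5755) + b/(-15588) = -8540/(-5755) + 100531970/(-15588) = -8540*(-1/5755) + 100531970*(-1/15588) = 1708/1151 - 50265985/7794 = -57842836583/8970894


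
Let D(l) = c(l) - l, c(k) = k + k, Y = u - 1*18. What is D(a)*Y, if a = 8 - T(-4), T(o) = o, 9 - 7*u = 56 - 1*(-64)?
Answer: -2844/7 ≈ -406.29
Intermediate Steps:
u = -111/7 (u = 9/7 - (56 - 1*(-64))/7 = 9/7 - (56 + 64)/7 = 9/7 - ⅐*120 = 9/7 - 120/7 = -111/7 ≈ -15.857)
Y = -237/7 (Y = -111/7 - 1*18 = -111/7 - 18 = -237/7 ≈ -33.857)
c(k) = 2*k
a = 12 (a = 8 - 1*(-4) = 8 + 4 = 12)
D(l) = l (D(l) = 2*l - l = l)
D(a)*Y = 12*(-237/7) = -2844/7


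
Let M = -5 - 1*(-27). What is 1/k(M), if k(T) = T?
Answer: 1/22 ≈ 0.045455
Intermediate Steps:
M = 22 (M = -5 + 27 = 22)
1/k(M) = 1/22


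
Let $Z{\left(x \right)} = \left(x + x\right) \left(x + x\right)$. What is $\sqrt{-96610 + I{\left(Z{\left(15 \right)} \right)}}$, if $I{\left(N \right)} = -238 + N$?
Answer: $34 i \sqrt{83} \approx 309.75 i$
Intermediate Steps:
$Z{\left(x \right)} = 4 x^{2}$ ($Z{\left(x \right)} = 2 x 2 x = 4 x^{2}$)
$\sqrt{-96610 + I{\left(Z{\left(15 \right)} \right)}} = \sqrt{-96610 - \left(238 - 4 \cdot 15^{2}\right)} = \sqrt{-96610 + \left(-238 + 4 \cdot 225\right)} = \sqrt{-96610 + \left(-238 + 900\right)} = \sqrt{-96610 + 662} = \sqrt{-95948} = 34 i \sqrt{83}$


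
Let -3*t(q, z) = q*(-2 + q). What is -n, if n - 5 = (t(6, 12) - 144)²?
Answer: -23109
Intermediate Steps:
t(q, z) = -q*(-2 + q)/3
n = 23109 (n = 5 + ((⅓)*6*(2 - 1*6) - 144)² = 5 + ((⅓)*6*(2 - 6) - 144)² = 5 + ((⅓)*6*(-4) - 144)² = 5 + (-8 - 144)² = 5 + (-152)² = 5 + 23104 = 23109)
-n = -1*23109 = -23109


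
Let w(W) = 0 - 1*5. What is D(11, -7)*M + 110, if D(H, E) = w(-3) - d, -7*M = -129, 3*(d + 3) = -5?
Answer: 727/7 ≈ 103.86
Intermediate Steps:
d = -14/3 (d = -3 + (1/3)*(-5) = -3 - 5/3 = -14/3 ≈ -4.6667)
M = 129/7 (M = -1/7*(-129) = 129/7 ≈ 18.429)
w(W) = -5 (w(W) = 0 - 5 = -5)
D(H, E) = -1/3 (D(H, E) = -5 - 1*(-14/3) = -5 + 14/3 = -1/3)
D(11, -7)*M + 110 = -1/3*129/7 + 110 = -43/7 + 110 = 727/7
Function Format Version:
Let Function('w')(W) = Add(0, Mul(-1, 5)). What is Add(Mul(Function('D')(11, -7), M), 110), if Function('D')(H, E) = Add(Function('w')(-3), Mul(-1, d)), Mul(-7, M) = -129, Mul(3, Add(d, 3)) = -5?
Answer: Rational(727, 7) ≈ 103.86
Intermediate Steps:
d = Rational(-14, 3) (d = Add(-3, Mul(Rational(1, 3), -5)) = Add(-3, Rational(-5, 3)) = Rational(-14, 3) ≈ -4.6667)
M = Rational(129, 7) (M = Mul(Rational(-1, 7), -129) = Rational(129, 7) ≈ 18.429)
Function('w')(W) = -5 (Function('w')(W) = Add(0, -5) = -5)
Function('D')(H, E) = Rational(-1, 3) (Function('D')(H, E) = Add(-5, Mul(-1, Rational(-14, 3))) = Add(-5, Rational(14, 3)) = Rational(-1, 3))
Add(Mul(Function('D')(11, -7), M), 110) = Add(Mul(Rational(-1, 3), Rational(129, 7)), 110) = Add(Rational(-43, 7), 110) = Rational(727, 7)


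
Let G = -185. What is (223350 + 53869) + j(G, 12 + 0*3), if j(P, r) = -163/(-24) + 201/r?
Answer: 6653821/24 ≈ 2.7724e+5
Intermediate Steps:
j(P, r) = 163/24 + 201/r (j(P, r) = -163*(-1/24) + 201/r = 163/24 + 201/r)
(223350 + 53869) + j(G, 12 + 0*3) = (223350 + 53869) + (163/24 + 201/(12 + 0*3)) = 277219 + (163/24 + 201/(12 + 0)) = 277219 + (163/24 + 201/12) = 277219 + (163/24 + 201*(1/12)) = 277219 + (163/24 + 67/4) = 277219 + 565/24 = 6653821/24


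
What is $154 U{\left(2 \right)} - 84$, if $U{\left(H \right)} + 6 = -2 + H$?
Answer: $-1008$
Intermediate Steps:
$U{\left(H \right)} = -8 + H$ ($U{\left(H \right)} = -6 + \left(-2 + H\right) = -8 + H$)
$154 U{\left(2 \right)} - 84 = 154 \left(-8 + 2\right) - 84 = 154 \left(-6\right) - 84 = -924 - 84 = -1008$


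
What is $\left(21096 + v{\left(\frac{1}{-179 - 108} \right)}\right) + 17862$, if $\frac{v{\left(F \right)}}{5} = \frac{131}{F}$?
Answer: $-149027$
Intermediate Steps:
$v{\left(F \right)} = \frac{655}{F}$ ($v{\left(F \right)} = 5 \frac{131}{F} = \frac{655}{F}$)
$\left(21096 + v{\left(\frac{1}{-179 - 108} \right)}\right) + 17862 = \left(21096 + \frac{655}{\frac{1}{-179 - 108}}\right) + 17862 = \left(21096 + \frac{655}{\frac{1}{-287}}\right) + 17862 = \left(21096 + \frac{655}{- \frac{1}{287}}\right) + 17862 = \left(21096 + 655 \left(-287\right)\right) + 17862 = \left(21096 - 187985\right) + 17862 = -166889 + 17862 = -149027$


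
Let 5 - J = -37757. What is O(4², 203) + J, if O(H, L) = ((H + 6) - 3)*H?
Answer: 38066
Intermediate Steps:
O(H, L) = H*(3 + H) (O(H, L) = ((6 + H) - 3)*H = (3 + H)*H = H*(3 + H))
J = 37762 (J = 5 - 1*(-37757) = 5 + 37757 = 37762)
O(4², 203) + J = 4²*(3 + 4²) + 37762 = 16*(3 + 16) + 37762 = 16*19 + 37762 = 304 + 37762 = 38066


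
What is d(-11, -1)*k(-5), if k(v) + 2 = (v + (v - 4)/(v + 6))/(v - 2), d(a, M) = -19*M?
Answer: 0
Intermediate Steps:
k(v) = -2 + (v + (-4 + v)/(6 + v))/(-2 + v) (k(v) = -2 + (v + (v - 4)/(v + 6))/(v - 2) = -2 + (v + (-4 + v)/(6 + v))/(-2 + v))
d(-11, -1)*k(-5) = (-19*(-1))*((20 - 1*(-5) - 1*(-5)²)/(-12 + (-5)² + 4*(-5))) = 19*((20 + 5 - 1*25)/(-12 + 25 - 20)) = 19*((20 + 5 - 25)/(-7)) = 19*(-⅐*0) = 19*0 = 0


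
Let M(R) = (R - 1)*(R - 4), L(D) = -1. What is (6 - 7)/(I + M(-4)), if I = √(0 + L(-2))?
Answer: -40/1601 + I/1601 ≈ -0.024984 + 0.00062461*I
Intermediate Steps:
M(R) = (-1 + R)*(-4 + R)
I
(6 - 7)/(I + M(-4)) = (6 - 7)/(I + (4 + (-4)² - 5*(-4))) = -1/(I + (4 + 16 + 20)) = -1/(I + 40) = -1/(40 + I) = -(40 - I)/1601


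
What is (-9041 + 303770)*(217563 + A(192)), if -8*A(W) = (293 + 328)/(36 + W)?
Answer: 38986191250713/608 ≈ 6.4122e+10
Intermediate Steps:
A(W) = -621/(8*(36 + W)) (A(W) = -(293 + 328)/(8*(36 + W)) = -621/(8*(36 + W)))
(-9041 + 303770)*(217563 + A(192)) = (-9041 + 303770)*(217563 - 621/(288 + 8*192)) = 294729*(217563 - 621/(288 + 1536)) = 294729*(217563 - 621/1824) = 294729*(217563 - 621*1/1824) = 294729*(217563 - 207/608) = 294729*(132278097/608) = 38986191250713/608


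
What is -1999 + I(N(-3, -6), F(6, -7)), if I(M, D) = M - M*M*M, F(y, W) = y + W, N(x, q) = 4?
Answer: -2059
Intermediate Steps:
F(y, W) = W + y
I(M, D) = M - M**3 (I(M, D) = M - M**2*M = M - M**3)
-1999 + I(N(-3, -6), F(6, -7)) = -1999 + (4 - 1*4**3) = -1999 + (4 - 1*64) = -1999 + (4 - 64) = -1999 - 60 = -2059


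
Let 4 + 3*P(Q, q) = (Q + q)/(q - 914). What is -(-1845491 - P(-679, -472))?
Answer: 7673547185/4158 ≈ 1.8455e+6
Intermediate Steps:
P(Q, q) = -4/3 + (Q + q)/(3*(-914 + q)) (P(Q, q) = -4/3 + ((Q + q)/(q - 914))/3 = -4/3 + ((Q + q)/(-914 + q))/3 = -4/3 + (Q + q)/(3*(-914 + q)))
-(-1845491 - P(-679, -472)) = -(-1845491 - (3656 - 679 - 3*(-472))/(3*(-914 - 472))) = -(-1845491 - (3656 - 679 + 1416)/(3*(-1386))) = -(-1845491 - (-1)*4393/(3*1386)) = -(-1845491 - 1*(-4393/4158)) = -(-1845491 + 4393/4158) = -1*(-7673547185/4158) = 7673547185/4158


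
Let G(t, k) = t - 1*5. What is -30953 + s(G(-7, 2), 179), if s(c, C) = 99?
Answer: -30854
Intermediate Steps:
G(t, k) = -5 + t (G(t, k) = t - 5 = -5 + t)
-30953 + s(G(-7, 2), 179) = -30953 + 99 = -30854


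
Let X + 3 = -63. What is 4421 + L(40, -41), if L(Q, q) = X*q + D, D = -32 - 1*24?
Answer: 7071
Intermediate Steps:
X = -66 (X = -3 - 63 = -66)
D = -56 (D = -32 - 24 = -56)
L(Q, q) = -56 - 66*q (L(Q, q) = -66*q - 56 = -56 - 66*q)
4421 + L(40, -41) = 4421 + (-56 - 66*(-41)) = 4421 + (-56 + 2706) = 4421 + 2650 = 7071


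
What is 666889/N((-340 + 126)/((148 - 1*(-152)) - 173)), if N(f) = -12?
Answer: -666889/12 ≈ -55574.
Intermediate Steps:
666889/N((-340 + 126)/((148 - 1*(-152)) - 173)) = 666889/(-12) = 666889*(-1/12) = -666889/12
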